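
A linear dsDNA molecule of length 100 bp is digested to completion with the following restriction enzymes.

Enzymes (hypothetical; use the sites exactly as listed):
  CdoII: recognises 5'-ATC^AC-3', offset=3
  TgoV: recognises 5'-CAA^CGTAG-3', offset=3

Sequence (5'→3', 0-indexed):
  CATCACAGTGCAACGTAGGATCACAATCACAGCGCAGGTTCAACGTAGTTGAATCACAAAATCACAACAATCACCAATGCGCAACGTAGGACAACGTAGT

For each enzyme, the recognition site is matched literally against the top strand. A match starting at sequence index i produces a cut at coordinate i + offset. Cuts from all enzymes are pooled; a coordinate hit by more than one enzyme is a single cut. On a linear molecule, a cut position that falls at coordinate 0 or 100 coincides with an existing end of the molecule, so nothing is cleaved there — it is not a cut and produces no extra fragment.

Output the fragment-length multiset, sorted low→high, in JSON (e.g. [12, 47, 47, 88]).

[4,6,6,8,9,9,9,10,12,12,15]

Site scan:
  CdoII (ATCAC, off=3): starts [1, 19, 25, 52, 60, 69] → cuts [4, 22, 28, 55, 63, 72]
  TgoV (CAACGTAG, off=3): starts [10, 40, 81, 91] → cuts [13, 43, 84, 94]

Pooled cuts: [4, 13, 22, 28, 43, 55, 63, 72, 84, 94]

Fragments:
  [0,4): 4 bp
  [4,13): 9 bp
  [13,22): 9 bp
  [22,28): 6 bp
  [28,43): 15 bp
  [43,55): 12 bp
  [55,63): 8 bp
  [63,72): 9 bp
  [72,84): 12 bp
  [84,94): 10 bp
  [94,100): 6 bp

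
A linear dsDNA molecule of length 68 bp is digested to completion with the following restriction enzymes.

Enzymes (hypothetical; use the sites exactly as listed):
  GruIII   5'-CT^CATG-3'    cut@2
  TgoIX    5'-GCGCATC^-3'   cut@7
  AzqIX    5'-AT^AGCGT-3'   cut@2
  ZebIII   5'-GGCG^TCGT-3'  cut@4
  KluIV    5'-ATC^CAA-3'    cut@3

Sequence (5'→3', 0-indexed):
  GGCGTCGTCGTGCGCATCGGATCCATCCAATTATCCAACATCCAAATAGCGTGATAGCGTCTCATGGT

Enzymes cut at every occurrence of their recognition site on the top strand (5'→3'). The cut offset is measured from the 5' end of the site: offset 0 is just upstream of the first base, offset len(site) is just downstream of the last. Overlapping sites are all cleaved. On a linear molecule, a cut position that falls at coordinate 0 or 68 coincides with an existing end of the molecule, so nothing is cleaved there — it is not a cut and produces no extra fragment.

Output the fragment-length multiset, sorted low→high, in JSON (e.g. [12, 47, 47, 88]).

Site scan:
  GruIII (CTCATG, off=2): starts [60] → cuts [62]
  TgoIX (GCGCATC, off=7): starts [11] → cuts [18]
  AzqIX (ATAGCGT, off=2): starts [45, 53] → cuts [47, 55]
  ZebIII (GGCGTCGT, off=4): starts [0] → cuts [4]
  KluIV (ATCCAA, off=3): starts [24, 32, 39] → cuts [27, 35, 42]

All cut coordinates (distinct, sorted): [4, 18, 27, 35, 42, 47, 55, 62]

Fragment lengths:
  [0,4): 4 bp
  [4,18): 14 bp
  [18,27): 9 bp
  [27,35): 8 bp
  [35,42): 7 bp
  [42,47): 5 bp
  [47,55): 8 bp
  [55,62): 7 bp
  [62,68): 6 bp

[4,5,6,7,7,8,8,9,14]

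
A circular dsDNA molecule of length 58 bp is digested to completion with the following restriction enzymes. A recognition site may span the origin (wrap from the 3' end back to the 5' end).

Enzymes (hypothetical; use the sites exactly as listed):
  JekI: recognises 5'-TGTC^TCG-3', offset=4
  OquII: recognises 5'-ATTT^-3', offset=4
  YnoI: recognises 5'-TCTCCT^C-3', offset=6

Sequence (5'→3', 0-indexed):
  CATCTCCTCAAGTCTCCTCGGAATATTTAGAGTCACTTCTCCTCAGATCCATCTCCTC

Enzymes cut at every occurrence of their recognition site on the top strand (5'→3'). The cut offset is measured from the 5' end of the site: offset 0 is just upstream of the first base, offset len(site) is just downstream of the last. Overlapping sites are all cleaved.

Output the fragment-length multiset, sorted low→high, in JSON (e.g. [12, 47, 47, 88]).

[9,10,10,14,15]

Scan for sites:
  JekI (TGTCTCG, off=4): no sites
  OquII ATTT/4: at [24] ⇒ [28]
  YnoI TCTCCTC/6: at [2, 12, 37, 51] ⇒ [8, 18, 43, 57]

All cut coordinates (distinct, sorted): [8, 18, 28, 43, 57]

Fragments:
  8→18: 10 bp
  18→28: 10 bp
  28→43: 15 bp
  43→57: 14 bp
  57→8 (wrap): 58-57+8 = 9 bp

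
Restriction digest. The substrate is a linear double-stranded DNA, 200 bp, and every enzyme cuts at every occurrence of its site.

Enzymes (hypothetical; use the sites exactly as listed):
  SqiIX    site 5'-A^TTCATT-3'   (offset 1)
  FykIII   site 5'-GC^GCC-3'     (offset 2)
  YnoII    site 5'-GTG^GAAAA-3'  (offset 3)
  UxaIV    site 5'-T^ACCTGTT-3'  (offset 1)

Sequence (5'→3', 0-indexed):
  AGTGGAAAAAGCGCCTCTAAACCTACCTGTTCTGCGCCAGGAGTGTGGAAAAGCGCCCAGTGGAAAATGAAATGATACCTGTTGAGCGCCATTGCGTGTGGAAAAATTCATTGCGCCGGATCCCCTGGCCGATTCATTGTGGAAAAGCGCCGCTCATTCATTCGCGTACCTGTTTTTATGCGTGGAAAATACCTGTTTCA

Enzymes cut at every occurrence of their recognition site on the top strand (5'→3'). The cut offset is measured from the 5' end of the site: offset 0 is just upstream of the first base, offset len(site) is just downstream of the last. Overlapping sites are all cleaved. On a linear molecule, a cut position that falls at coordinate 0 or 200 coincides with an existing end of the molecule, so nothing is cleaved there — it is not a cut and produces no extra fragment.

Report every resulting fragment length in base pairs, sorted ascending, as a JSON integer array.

[4,6,6,7,7,8,8,8,8,9,10,11,11,11,12,12,13,14,17,18]

Site scan:
  SqiIX (ATTCATT, off=1): starts [105, 131, 155] → cuts [106, 132, 156]
  FykIII (GCGCC, off=2): starts [10, 33, 52, 85, 112, 146] → cuts [12, 35, 54, 87, 114, 148]
  YnoII (GTGGAAAA, off=3): starts [1, 44, 59, 97, 138, 181] → cuts [4, 47, 62, 100, 141, 184]
  UxaIV (TACCTGTT, off=1): starts [23, 75, 166, 189] → cuts [24, 76, 167, 190]

All cut coordinates (distinct, sorted): [4, 12, 24, 35, 47, 54, 62, 76, 87, 100, 106, 114, 132, 141, 148, 156, 167, 184, 190]

Fragments:
  [0,4): 4 bp
  [4,12): 8 bp
  [12,24): 12 bp
  [24,35): 11 bp
  [35,47): 12 bp
  [47,54): 7 bp
  [54,62): 8 bp
  [62,76): 14 bp
  [76,87): 11 bp
  [87,100): 13 bp
  [100,106): 6 bp
  [106,114): 8 bp
  [114,132): 18 bp
  [132,141): 9 bp
  [141,148): 7 bp
  [148,156): 8 bp
  [156,167): 11 bp
  [167,184): 17 bp
  [184,190): 6 bp
  [190,200): 10 bp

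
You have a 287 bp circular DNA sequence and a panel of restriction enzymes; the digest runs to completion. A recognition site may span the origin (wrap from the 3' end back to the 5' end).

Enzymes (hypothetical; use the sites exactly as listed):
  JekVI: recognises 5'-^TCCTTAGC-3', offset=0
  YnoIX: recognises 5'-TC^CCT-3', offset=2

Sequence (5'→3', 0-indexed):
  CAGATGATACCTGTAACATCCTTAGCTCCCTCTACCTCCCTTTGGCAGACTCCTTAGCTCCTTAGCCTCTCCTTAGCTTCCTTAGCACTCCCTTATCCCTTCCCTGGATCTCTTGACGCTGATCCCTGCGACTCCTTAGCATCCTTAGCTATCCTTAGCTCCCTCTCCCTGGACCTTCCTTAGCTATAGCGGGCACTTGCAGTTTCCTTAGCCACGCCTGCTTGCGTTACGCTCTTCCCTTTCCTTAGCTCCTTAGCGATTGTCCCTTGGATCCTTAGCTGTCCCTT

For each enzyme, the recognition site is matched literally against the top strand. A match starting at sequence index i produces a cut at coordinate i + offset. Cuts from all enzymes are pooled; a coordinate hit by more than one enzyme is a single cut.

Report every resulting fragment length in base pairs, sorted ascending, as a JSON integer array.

Scan for sites:
  JekVI TCCTTAGC/0: at [18, 50, 58, 69, 78, 132, 141, 151, 176, 204, 241, 249, 271] ⇒ [18, 50, 58, 69, 78, 132, 141, 151, 176, 204, 241, 249, 271]
  YnoIX TCCCT/2: at [26, 36, 88, 95, 100, 122, 159, 165, 235, 262, 281] ⇒ [28, 38, 90, 97, 102, 124, 161, 167, 237, 264, 283]

All cut coordinates (distinct, sorted): [18, 28, 38, 50, 58, 69, 78, 90, 97, 102, 124, 132, 141, 151, 161, 167, 176, 204, 237, 241, 249, 264, 271, 283]

Fragments:
  18→28: 10 bp
  28→38: 10 bp
  38→50: 12 bp
  50→58: 8 bp
  58→69: 11 bp
  69→78: 9 bp
  78→90: 12 bp
  90→97: 7 bp
  97→102: 5 bp
  102→124: 22 bp
  124→132: 8 bp
  132→141: 9 bp
  141→151: 10 bp
  151→161: 10 bp
  161→167: 6 bp
  167→176: 9 bp
  176→204: 28 bp
  204→237: 33 bp
  237→241: 4 bp
  241→249: 8 bp
  249→264: 15 bp
  264→271: 7 bp
  271→283: 12 bp
  283→18 (wrap): 287-283+18 = 22 bp

[4,5,6,7,7,8,8,8,9,9,9,10,10,10,10,11,12,12,12,15,22,22,28,33]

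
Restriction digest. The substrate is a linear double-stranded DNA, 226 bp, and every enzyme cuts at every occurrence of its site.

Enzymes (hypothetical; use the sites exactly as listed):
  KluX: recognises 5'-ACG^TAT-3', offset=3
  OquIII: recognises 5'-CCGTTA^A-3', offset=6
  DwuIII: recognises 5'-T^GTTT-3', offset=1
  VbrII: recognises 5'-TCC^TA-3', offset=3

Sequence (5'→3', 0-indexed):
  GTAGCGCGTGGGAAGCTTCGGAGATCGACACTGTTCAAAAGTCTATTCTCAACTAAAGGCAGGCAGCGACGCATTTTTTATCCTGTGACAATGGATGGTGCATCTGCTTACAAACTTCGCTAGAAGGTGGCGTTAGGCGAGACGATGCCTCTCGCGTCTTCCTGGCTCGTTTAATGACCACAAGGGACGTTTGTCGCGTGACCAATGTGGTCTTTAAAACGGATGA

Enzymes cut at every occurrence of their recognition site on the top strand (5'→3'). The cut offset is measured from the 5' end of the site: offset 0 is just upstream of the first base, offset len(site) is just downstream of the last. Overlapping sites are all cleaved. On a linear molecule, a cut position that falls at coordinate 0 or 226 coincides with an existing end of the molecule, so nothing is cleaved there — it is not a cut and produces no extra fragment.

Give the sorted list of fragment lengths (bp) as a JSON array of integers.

[226]

Scan for sites:
  KluX (ACGTAT, off=3): no sites
  OquIII (CCGTTAA, off=6): no sites
  DwuIII (TGTTT, off=1): no sites
  VbrII (TCCTA, off=3): no sites

All cut coordinates (distinct, sorted): ∅

Fragments:
  no cuts → one linear fragment of 226 bp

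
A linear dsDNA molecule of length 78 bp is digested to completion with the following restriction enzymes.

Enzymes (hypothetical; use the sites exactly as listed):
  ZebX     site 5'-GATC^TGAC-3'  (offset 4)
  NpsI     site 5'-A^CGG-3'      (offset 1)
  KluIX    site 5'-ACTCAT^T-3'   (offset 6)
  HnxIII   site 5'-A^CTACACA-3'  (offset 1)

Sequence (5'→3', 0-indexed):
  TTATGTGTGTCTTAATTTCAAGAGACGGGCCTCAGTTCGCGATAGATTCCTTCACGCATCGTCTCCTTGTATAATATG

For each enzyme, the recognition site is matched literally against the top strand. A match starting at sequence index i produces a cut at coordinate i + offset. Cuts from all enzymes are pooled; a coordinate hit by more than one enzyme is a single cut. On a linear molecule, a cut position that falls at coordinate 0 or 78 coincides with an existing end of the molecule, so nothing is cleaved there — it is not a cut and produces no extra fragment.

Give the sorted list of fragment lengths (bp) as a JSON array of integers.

[25,53]

Per-enzyme occurrences:
  ZebX (GATCTGAC, off=4): no sites
  NpsI ACGG/1: at [24] ⇒ [25]
  KluIX (ACTCATT, off=6): no sites
  HnxIII (ACTACACA, off=1): no sites

All cut coordinates (distinct, sorted): [25]

Fragment lengths:
  [0,25): 25 bp
  [25,78): 53 bp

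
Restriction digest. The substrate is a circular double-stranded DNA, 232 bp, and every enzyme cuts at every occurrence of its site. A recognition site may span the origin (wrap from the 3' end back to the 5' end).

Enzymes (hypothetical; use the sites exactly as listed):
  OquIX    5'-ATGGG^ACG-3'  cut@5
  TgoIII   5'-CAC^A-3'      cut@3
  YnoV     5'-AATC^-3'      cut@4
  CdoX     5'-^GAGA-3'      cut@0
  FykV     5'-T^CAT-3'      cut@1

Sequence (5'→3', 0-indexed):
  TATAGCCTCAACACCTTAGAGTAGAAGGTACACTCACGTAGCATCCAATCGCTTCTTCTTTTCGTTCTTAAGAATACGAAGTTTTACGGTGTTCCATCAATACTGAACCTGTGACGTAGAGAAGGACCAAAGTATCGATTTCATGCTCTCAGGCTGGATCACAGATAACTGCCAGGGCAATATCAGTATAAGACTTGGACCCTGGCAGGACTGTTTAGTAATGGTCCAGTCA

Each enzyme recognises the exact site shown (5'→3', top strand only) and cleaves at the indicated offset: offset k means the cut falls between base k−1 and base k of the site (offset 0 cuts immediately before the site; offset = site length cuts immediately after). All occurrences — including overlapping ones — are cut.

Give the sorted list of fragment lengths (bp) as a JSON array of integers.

[21,23,52,68,68]

Per-enzyme occurrences:
  OquIX (ATGGGACG, off=5): no sites
  TgoIII CACA/3: at [159] ⇒ [162]
  YnoV AATC/4: at [46] ⇒ [50]
  CdoX GAGA/0: at [118] ⇒ [118]
  FykV TCAT/1: at [140, 229] ⇒ [141, 230]

All cut coordinates (distinct, sorted): [50, 118, 141, 162, 230]

Fragment lengths:
  50→118: 68 bp
  118→141: 23 bp
  141→162: 21 bp
  162→230: 68 bp
  230→50 (wrap): 232-230+50 = 52 bp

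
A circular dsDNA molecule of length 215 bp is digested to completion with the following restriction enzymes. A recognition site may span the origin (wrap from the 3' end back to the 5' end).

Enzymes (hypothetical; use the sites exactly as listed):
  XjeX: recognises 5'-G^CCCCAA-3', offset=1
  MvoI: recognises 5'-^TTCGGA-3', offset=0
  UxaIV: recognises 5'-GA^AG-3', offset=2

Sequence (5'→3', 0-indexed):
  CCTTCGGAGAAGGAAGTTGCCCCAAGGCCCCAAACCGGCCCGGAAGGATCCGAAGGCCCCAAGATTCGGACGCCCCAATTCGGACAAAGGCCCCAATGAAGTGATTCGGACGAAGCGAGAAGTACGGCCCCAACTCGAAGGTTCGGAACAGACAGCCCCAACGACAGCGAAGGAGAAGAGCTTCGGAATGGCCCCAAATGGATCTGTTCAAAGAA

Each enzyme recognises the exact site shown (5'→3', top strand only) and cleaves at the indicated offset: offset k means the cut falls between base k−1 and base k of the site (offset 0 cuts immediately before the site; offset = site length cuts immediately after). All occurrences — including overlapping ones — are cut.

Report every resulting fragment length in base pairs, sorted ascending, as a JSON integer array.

Scan for sites:
  XjeX (GCCCCAA, off=1): starts [18, 26, 55, 71, 89, 126, 154, 190] → cuts [19, 27, 56, 72, 90, 127, 155, 191]
  MvoI (TTCGGA, off=0): starts [2, 64, 78, 104, 141, 181] → cuts [2, 64, 78, 104, 141, 181]
  UxaIV (GAAG, off=2): starts [8, 12, 42, 51, 97, 111, 118, 136, 168, 174] → cuts [10, 14, 44, 53, 99, 113, 120, 138, 170, 176]

All cut coordinates (distinct, sorted): [2, 10, 14, 19, 27, 44, 53, 56, 64, 72, 78, 90, 99, 104, 113, 120, 127, 138, 141, 155, 170, 176, 181, 191]

Fragments:
  2→10: 8 bp
  10→14: 4 bp
  14→19: 5 bp
  19→27: 8 bp
  27→44: 17 bp
  44→53: 9 bp
  53→56: 3 bp
  56→64: 8 bp
  64→72: 8 bp
  72→78: 6 bp
  78→90: 12 bp
  90→99: 9 bp
  99→104: 5 bp
  104→113: 9 bp
  113→120: 7 bp
  120→127: 7 bp
  127→138: 11 bp
  138→141: 3 bp
  141→155: 14 bp
  155→170: 15 bp
  170→176: 6 bp
  176→181: 5 bp
  181→191: 10 bp
  191→2 (wrap): 215-191+2 = 26 bp

[3,3,4,5,5,5,6,6,7,7,8,8,8,8,9,9,9,10,11,12,14,15,17,26]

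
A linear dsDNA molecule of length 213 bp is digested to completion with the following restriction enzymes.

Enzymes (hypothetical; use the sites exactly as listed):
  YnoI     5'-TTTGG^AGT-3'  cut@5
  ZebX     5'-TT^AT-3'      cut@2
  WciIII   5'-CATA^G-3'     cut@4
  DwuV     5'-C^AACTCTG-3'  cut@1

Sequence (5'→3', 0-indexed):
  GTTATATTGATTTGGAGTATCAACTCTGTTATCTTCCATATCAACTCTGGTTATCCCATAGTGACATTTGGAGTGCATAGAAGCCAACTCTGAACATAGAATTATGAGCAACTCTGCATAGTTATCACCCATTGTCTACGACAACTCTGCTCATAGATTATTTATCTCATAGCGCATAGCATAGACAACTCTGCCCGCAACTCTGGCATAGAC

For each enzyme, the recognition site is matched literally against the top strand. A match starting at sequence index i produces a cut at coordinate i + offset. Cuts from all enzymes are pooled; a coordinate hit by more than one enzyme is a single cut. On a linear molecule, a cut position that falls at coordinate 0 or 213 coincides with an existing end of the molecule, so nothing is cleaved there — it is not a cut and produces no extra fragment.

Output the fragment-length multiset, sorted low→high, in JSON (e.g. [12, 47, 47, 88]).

[3,3,3,3,4,4,5,5,6,6,6,7,8,8,8,9,10,11,11,12,12,12,12,13,13,19]

Site scan:
  YnoI TTTGGAGT/5: at [10, 66] ⇒ [15, 71]
  ZebX TTAT/2: at [1, 28, 50, 101, 121, 157, 161] ⇒ [3, 30, 52, 103, 123, 159, 163]
  WciIII CATAG/4: at [56, 75, 94, 116, 151, 167, 174, 179, 206] ⇒ [60, 79, 98, 120, 155, 171, 178, 183, 210]
  DwuV CAACTCTG/1: at [20, 41, 84, 108, 141, 185, 197] ⇒ [21, 42, 85, 109, 142, 186, 198]

All cut coordinates (distinct, sorted): [3, 15, 21, 30, 42, 52, 60, 71, 79, 85, 98, 103, 109, 120, 123, 142, 155, 159, 163, 171, 178, 183, 186, 198, 210]

Fragments:
  [0,3): 3 bp
  [3,15): 12 bp
  [15,21): 6 bp
  [21,30): 9 bp
  [30,42): 12 bp
  [42,52): 10 bp
  [52,60): 8 bp
  [60,71): 11 bp
  [71,79): 8 bp
  [79,85): 6 bp
  [85,98): 13 bp
  [98,103): 5 bp
  [103,109): 6 bp
  [109,120): 11 bp
  [120,123): 3 bp
  [123,142): 19 bp
  [142,155): 13 bp
  [155,159): 4 bp
  [159,163): 4 bp
  [163,171): 8 bp
  [171,178): 7 bp
  [178,183): 5 bp
  [183,186): 3 bp
  [186,198): 12 bp
  [198,210): 12 bp
  [210,213): 3 bp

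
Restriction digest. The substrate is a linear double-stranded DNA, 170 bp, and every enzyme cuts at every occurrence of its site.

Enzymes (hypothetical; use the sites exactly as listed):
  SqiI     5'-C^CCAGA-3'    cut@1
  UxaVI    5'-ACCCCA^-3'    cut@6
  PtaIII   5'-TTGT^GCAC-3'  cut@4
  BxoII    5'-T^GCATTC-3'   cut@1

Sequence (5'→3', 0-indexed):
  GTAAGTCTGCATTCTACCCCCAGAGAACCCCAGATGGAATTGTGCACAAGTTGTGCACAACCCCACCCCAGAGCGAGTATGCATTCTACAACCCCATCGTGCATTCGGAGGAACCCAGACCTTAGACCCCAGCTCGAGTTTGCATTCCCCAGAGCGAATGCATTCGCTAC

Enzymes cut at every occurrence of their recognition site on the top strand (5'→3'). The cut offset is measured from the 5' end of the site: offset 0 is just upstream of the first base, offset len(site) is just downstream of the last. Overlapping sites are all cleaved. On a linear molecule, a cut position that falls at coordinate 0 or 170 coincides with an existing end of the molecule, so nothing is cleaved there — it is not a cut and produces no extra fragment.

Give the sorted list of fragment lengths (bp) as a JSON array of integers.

[2,3,3,4,7,8,10,10,10,11,11,11,11,11,11,14,16,17]

Per-enzyme occurrences:
  SqiI (CCCAGA, off=1): starts [18, 28, 66, 113, 147] → cuts [19, 29, 67, 114, 148]
  UxaVI (ACCCCA, off=6): starts [26, 59, 64, 90, 125] → cuts [32, 65, 70, 96, 131]
  PtaIII (TTGTGCAC, off=4): starts [39, 50] → cuts [43, 54]
  BxoII (TGCATTC, off=1): starts [7, 79, 99, 140, 158] → cuts [8, 80, 100, 141, 159]

Pooled cuts: [8, 19, 29, 32, 43, 54, 65, 67, 70, 80, 96, 100, 114, 131, 141, 148, 159]

Fragment lengths:
  [0,8): 8 bp
  [8,19): 11 bp
  [19,29): 10 bp
  [29,32): 3 bp
  [32,43): 11 bp
  [43,54): 11 bp
  [54,65): 11 bp
  [65,67): 2 bp
  [67,70): 3 bp
  [70,80): 10 bp
  [80,96): 16 bp
  [96,100): 4 bp
  [100,114): 14 bp
  [114,131): 17 bp
  [131,141): 10 bp
  [141,148): 7 bp
  [148,159): 11 bp
  [159,170): 11 bp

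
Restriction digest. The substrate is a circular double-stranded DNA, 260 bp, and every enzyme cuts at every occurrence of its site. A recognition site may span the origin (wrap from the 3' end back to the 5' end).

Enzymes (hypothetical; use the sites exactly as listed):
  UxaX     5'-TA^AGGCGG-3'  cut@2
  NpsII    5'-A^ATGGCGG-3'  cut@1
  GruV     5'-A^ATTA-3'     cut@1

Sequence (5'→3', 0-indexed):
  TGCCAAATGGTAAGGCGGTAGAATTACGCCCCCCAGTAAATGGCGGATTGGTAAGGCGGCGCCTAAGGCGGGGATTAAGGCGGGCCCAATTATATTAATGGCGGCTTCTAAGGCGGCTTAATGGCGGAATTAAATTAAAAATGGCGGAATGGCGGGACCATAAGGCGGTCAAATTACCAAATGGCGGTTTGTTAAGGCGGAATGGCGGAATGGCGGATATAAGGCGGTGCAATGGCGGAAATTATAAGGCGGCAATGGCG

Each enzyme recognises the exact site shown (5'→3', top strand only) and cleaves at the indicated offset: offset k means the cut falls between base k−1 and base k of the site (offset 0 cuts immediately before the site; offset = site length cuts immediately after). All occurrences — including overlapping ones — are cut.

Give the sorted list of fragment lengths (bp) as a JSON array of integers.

Per-enzyme occurrences:
  UxaX (TAAGGCGG, off=2): starts [10, 51, 63, 75, 108, 160, 192, 219, 244] → cuts [12, 53, 65, 77, 110, 162, 194, 221, 246]
  NpsII (AATGGCGG, off=1): starts [38, 96, 119, 139, 147, 179, 200, 208, 230] → cuts [39, 97, 120, 140, 148, 180, 201, 209, 231]
  GruV (AATTA, off=1): starts [21, 87, 127, 132, 171, 239] → cuts [22, 88, 128, 133, 172, 240]

All cut coordinates (distinct, sorted): [12, 22, 39, 53, 65, 77, 88, 97, 110, 120, 128, 133, 140, 148, 162, 172, 180, 194, 201, 209, 221, 231, 240, 246]

Fragment lengths:
  12→22: 10 bp
  22→39: 17 bp
  39→53: 14 bp
  53→65: 12 bp
  65→77: 12 bp
  77→88: 11 bp
  88→97: 9 bp
  97→110: 13 bp
  110→120: 10 bp
  120→128: 8 bp
  128→133: 5 bp
  133→140: 7 bp
  140→148: 8 bp
  148→162: 14 bp
  162→172: 10 bp
  172→180: 8 bp
  180→194: 14 bp
  194→201: 7 bp
  201→209: 8 bp
  209→221: 12 bp
  221→231: 10 bp
  231→240: 9 bp
  240→246: 6 bp
  246→12 (wrap): 260-246+12 = 26 bp

[5,6,7,7,8,8,8,8,9,9,10,10,10,10,11,12,12,12,13,14,14,14,17,26]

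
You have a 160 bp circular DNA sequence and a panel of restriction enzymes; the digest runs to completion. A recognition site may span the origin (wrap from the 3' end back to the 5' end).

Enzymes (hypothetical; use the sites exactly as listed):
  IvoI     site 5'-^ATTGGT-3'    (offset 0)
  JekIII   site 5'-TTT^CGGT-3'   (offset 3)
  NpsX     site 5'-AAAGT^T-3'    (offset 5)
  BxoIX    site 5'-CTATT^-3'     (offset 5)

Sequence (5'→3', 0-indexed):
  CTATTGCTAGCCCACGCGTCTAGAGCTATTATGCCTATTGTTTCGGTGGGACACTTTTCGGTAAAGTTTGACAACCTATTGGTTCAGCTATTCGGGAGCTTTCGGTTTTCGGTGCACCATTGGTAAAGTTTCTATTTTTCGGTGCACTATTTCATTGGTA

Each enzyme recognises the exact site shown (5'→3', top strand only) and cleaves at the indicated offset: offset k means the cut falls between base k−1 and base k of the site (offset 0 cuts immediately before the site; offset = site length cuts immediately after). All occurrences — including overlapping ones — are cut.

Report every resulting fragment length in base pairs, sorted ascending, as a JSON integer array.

[2,3,3,4,7,7,9,9,9,10,10,11,12,12,12,15,25]

Scan for sites:
  IvoI (ATTGGT, off=0): starts [77, 118, 153] → cuts [77, 118, 153]
  JekIII (TTTCGGT, off=3): starts [40, 55, 99, 106, 136] → cuts [43, 58, 102, 109, 139]
  NpsX (AAAGTT, off=5): starts [62, 124] → cuts [67, 129]
  BxoIX (CTATT, off=5): starts [0, 25, 34, 75, 87, 131, 146] → cuts [5, 30, 39, 80, 92, 136, 151]

All cut coordinates (distinct, sorted): [5, 30, 39, 43, 58, 67, 77, 80, 92, 102, 109, 118, 129, 136, 139, 151, 153]

Fragments:
  5→30: 25 bp
  30→39: 9 bp
  39→43: 4 bp
  43→58: 15 bp
  58→67: 9 bp
  67→77: 10 bp
  77→80: 3 bp
  80→92: 12 bp
  92→102: 10 bp
  102→109: 7 bp
  109→118: 9 bp
  118→129: 11 bp
  129→136: 7 bp
  136→139: 3 bp
  139→151: 12 bp
  151→153: 2 bp
  153→5 (wrap): 160-153+5 = 12 bp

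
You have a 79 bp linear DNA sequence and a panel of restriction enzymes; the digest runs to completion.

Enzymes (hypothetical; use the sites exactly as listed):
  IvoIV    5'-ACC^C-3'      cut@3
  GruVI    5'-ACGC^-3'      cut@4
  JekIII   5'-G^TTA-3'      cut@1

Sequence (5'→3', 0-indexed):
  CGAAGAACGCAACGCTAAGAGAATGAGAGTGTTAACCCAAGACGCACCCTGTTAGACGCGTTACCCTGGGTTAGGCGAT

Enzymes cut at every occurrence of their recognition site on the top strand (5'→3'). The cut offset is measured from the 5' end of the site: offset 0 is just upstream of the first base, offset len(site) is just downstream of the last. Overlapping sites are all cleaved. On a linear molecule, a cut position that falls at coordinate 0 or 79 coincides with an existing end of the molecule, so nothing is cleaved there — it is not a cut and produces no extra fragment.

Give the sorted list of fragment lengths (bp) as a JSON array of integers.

Scan for sites:
  IvoIV (ACCC, off=3): starts [34, 45, 62] → cuts [37, 48, 65]
  GruVI (ACGC, off=4): starts [6, 11, 41, 55] → cuts [10, 15, 45, 59]
  JekIII (GTTA, off=1): starts [30, 50, 59, 69] → cuts [31, 51, 60, 70]

Pooled cuts: [10, 15, 31, 37, 45, 48, 51, 59, 60, 65, 70]

Fragment lengths:
  [0,10): 10 bp
  [10,15): 5 bp
  [15,31): 16 bp
  [31,37): 6 bp
  [37,45): 8 bp
  [45,48): 3 bp
  [48,51): 3 bp
  [51,59): 8 bp
  [59,60): 1 bp
  [60,65): 5 bp
  [65,70): 5 bp
  [70,79): 9 bp

[1,3,3,5,5,5,6,8,8,9,10,16]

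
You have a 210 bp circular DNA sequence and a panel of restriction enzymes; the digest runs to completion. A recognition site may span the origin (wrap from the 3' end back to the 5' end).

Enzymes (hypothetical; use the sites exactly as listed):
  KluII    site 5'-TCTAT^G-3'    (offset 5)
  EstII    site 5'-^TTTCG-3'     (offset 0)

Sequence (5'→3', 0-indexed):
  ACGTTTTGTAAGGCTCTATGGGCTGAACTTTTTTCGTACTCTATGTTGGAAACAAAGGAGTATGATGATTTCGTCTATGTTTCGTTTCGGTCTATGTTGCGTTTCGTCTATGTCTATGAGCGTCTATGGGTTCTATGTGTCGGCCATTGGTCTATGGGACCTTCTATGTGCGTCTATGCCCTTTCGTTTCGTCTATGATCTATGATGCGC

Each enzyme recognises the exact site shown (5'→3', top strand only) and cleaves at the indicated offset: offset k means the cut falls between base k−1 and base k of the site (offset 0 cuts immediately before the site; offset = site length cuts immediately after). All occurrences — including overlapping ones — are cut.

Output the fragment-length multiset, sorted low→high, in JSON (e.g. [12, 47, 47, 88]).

[1,4,5,5,6,6,7,9,10,10,10,10,10,11,12,12,13,19,24,26]

Site scan:
  KluII (TCTATG, off=5): starts [14, 39, 73, 90, 106, 112, 122, 131, 150, 162, 172, 191, 198] → cuts [19, 44, 78, 95, 111, 117, 127, 136, 155, 167, 177, 196, 203]
  EstII (TTTCG, off=0): starts [31, 68, 79, 84, 101, 181, 186] → cuts [31, 68, 79, 84, 101, 181, 186]

Pooled cuts: [19, 31, 44, 68, 78, 79, 84, 95, 101, 111, 117, 127, 136, 155, 167, 177, 181, 186, 196, 203]

Fragments:
  19→31: 12 bp
  31→44: 13 bp
  44→68: 24 bp
  68→78: 10 bp
  78→79: 1 bp
  79→84: 5 bp
  84→95: 11 bp
  95→101: 6 bp
  101→111: 10 bp
  111→117: 6 bp
  117→127: 10 bp
  127→136: 9 bp
  136→155: 19 bp
  155→167: 12 bp
  167→177: 10 bp
  177→181: 4 bp
  181→186: 5 bp
  186→196: 10 bp
  196→203: 7 bp
  203→19 (wrap): 210-203+19 = 26 bp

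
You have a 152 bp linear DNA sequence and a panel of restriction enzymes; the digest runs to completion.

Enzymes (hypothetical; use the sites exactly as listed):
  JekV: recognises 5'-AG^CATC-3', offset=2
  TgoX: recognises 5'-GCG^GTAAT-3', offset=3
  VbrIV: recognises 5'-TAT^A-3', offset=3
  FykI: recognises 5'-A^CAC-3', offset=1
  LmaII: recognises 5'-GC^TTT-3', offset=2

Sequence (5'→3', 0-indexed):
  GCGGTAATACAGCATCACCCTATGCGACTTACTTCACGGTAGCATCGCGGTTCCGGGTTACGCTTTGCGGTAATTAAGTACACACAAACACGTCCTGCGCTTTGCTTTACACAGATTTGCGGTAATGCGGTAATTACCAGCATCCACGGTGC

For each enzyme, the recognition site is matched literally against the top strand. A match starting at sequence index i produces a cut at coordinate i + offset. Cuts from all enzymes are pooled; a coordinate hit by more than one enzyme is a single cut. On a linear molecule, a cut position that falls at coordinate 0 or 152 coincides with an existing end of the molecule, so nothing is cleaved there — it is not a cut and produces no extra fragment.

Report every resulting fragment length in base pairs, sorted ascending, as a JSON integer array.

[2,3,4,5,6,6,8,9,11,11,12,12,12,21,30]

Per-enzyme occurrences:
  JekV AGCATC/2: at [10, 40, 138] ⇒ [12, 42, 140]
  TgoX GCGGTAAT/3: at [0, 66, 118, 126] ⇒ [3, 69, 121, 129]
  VbrIV (TATA, off=3): no sites
  FykI ACAC/1: at [79, 81, 87, 108] ⇒ [80, 82, 88, 109]
  LmaII GCTTT/2: at [61, 98, 103] ⇒ [63, 100, 105]

Pooled cuts: [3, 12, 42, 63, 69, 80, 82, 88, 100, 105, 109, 121, 129, 140]

Fragment lengths:
  [0,3): 3 bp
  [3,12): 9 bp
  [12,42): 30 bp
  [42,63): 21 bp
  [63,69): 6 bp
  [69,80): 11 bp
  [80,82): 2 bp
  [82,88): 6 bp
  [88,100): 12 bp
  [100,105): 5 bp
  [105,109): 4 bp
  [109,121): 12 bp
  [121,129): 8 bp
  [129,140): 11 bp
  [140,152): 12 bp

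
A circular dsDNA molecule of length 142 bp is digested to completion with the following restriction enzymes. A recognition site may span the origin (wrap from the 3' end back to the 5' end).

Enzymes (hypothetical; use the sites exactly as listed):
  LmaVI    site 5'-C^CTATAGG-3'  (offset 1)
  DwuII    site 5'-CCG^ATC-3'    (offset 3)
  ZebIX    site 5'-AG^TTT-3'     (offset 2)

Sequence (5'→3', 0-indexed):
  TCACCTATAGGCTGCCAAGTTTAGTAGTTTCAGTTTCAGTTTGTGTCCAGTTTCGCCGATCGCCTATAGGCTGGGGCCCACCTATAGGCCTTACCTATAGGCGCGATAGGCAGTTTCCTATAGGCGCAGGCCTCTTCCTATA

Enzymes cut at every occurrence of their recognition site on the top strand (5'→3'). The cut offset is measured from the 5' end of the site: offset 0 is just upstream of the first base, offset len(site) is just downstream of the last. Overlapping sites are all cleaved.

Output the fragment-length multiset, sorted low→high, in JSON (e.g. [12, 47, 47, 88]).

[4,5,6,6,8,8,11,13,15,18,19,29]

Scan for sites:
  LmaVI CCTATAGG/1: at [3, 62, 80, 93, 116] ⇒ [4, 63, 81, 94, 117]
  DwuII CCGATC/3: at [55] ⇒ [58]
  ZebIX AGTTT/2: at [17, 25, 31, 37, 48, 111] ⇒ [19, 27, 33, 39, 50, 113]

All cut coordinates (distinct, sorted): [4, 19, 27, 33, 39, 50, 58, 63, 81, 94, 113, 117]

Fragments:
  4→19: 15 bp
  19→27: 8 bp
  27→33: 6 bp
  33→39: 6 bp
  39→50: 11 bp
  50→58: 8 bp
  58→63: 5 bp
  63→81: 18 bp
  81→94: 13 bp
  94→113: 19 bp
  113→117: 4 bp
  117→4 (wrap): 142-117+4 = 29 bp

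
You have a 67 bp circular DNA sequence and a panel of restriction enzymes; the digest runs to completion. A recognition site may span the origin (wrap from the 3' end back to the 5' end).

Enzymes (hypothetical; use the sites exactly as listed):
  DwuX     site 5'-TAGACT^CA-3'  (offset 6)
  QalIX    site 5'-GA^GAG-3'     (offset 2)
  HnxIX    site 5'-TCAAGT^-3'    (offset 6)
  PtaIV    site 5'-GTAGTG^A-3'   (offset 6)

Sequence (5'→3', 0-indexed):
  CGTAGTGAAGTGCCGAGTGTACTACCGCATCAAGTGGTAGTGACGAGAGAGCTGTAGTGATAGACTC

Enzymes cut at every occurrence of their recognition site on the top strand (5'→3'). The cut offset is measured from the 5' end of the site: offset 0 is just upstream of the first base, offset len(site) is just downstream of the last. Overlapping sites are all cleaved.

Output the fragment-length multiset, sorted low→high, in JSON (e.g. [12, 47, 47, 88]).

[2,4,7,11,15,28]

Per-enzyme occurrences:
  DwuX (TAGACTCA, off=6): no sites
  QalIX (GAGAG, off=2): starts [44, 46] → cuts [46, 48]
  HnxIX (TCAAGT, off=6): starts [29] → cuts [35]
  PtaIV (GTAGTGA, off=6): starts [1, 36, 53] → cuts [7, 42, 59]

All cut coordinates (distinct, sorted): [7, 35, 42, 46, 48, 59]

Fragments:
  7→35: 28 bp
  35→42: 7 bp
  42→46: 4 bp
  46→48: 2 bp
  48→59: 11 bp
  59→7 (wrap): 67-59+7 = 15 bp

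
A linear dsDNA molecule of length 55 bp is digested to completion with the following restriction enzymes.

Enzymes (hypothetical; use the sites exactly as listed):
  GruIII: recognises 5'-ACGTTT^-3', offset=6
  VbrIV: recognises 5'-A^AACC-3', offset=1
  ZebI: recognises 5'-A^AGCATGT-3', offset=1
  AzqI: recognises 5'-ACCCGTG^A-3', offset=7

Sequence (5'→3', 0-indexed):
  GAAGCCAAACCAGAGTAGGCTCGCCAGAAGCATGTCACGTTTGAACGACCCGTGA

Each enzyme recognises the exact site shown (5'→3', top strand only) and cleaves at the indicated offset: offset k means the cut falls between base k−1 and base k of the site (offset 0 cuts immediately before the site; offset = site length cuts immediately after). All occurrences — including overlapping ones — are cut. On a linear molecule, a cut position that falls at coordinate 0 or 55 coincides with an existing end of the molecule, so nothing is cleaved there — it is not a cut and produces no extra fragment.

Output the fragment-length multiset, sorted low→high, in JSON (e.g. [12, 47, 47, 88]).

[1,7,12,14,21]

Site scan:
  GruIII (ACGTTT, off=6): starts [36] → cuts [42]
  VbrIV (AAACC, off=1): starts [6] → cuts [7]
  ZebI (AAGCATGT, off=1): starts [27] → cuts [28]
  AzqI (ACCCGTGA, off=7): starts [47] → cuts [54]

All cut coordinates (distinct, sorted): [7, 28, 42, 54]

Fragment lengths:
  [0,7): 7 bp
  [7,28): 21 bp
  [28,42): 14 bp
  [42,54): 12 bp
  [54,55): 1 bp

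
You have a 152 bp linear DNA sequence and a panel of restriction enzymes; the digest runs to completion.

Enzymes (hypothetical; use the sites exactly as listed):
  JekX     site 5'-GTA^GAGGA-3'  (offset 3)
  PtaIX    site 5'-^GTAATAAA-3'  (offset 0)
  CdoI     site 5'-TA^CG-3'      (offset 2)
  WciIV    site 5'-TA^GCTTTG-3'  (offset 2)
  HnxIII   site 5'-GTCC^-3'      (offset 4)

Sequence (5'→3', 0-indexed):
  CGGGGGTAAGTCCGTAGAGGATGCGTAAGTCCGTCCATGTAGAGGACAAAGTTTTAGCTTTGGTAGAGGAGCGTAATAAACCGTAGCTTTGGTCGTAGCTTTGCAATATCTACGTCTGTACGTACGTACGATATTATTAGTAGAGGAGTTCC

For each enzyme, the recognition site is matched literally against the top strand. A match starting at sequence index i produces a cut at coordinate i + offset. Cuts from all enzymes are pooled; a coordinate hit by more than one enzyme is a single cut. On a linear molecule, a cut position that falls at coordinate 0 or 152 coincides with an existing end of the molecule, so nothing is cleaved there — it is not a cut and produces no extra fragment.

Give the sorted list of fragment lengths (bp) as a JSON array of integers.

[3,4,4,4,5,7,8,9,10,12,13,13,14,15,15,16]

Site scan:
  JekX (GTAGAGGA, off=3): starts [13, 38, 62, 139] → cuts [16, 41, 65, 142]
  PtaIX (GTAATAAA, off=0): starts [72] → cuts [72]
  CdoI (TACG, off=2): starts [110, 118, 122, 126] → cuts [112, 120, 124, 128]
  WciIV (TAGCTTTG, off=2): starts [54, 83, 95] → cuts [56, 85, 97]
  HnxIII (GTCC, off=4): starts [9, 28, 32] → cuts [13, 32, 36]

All cut coordinates (distinct, sorted): [13, 16, 32, 36, 41, 56, 65, 72, 85, 97, 112, 120, 124, 128, 142]

Fragment lengths:
  [0,13): 13 bp
  [13,16): 3 bp
  [16,32): 16 bp
  [32,36): 4 bp
  [36,41): 5 bp
  [41,56): 15 bp
  [56,65): 9 bp
  [65,72): 7 bp
  [72,85): 13 bp
  [85,97): 12 bp
  [97,112): 15 bp
  [112,120): 8 bp
  [120,124): 4 bp
  [124,128): 4 bp
  [128,142): 14 bp
  [142,152): 10 bp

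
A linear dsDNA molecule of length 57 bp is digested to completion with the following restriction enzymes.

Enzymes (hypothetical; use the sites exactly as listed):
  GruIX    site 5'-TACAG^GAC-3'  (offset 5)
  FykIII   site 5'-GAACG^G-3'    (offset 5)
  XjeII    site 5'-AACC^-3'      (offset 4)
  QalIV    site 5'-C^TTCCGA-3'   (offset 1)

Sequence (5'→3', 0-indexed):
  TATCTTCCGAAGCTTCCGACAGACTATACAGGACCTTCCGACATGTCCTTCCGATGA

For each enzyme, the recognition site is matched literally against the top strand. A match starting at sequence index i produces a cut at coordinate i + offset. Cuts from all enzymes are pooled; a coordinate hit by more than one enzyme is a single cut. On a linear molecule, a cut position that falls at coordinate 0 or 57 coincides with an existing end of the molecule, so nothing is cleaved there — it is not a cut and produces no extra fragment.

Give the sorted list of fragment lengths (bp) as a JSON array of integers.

Scan for sites:
  GruIX TACAGGAC/5: at [26] ⇒ [31]
  FykIII (GAACGG, off=5): no sites
  XjeII (AACC, off=4): no sites
  QalIV CTTCCGA/1: at [3, 12, 34, 47] ⇒ [4, 13, 35, 48]

All cut coordinates (distinct, sorted): [4, 13, 31, 35, 48]

Fragments:
  [0,4): 4 bp
  [4,13): 9 bp
  [13,31): 18 bp
  [31,35): 4 bp
  [35,48): 13 bp
  [48,57): 9 bp

[4,4,9,9,13,18]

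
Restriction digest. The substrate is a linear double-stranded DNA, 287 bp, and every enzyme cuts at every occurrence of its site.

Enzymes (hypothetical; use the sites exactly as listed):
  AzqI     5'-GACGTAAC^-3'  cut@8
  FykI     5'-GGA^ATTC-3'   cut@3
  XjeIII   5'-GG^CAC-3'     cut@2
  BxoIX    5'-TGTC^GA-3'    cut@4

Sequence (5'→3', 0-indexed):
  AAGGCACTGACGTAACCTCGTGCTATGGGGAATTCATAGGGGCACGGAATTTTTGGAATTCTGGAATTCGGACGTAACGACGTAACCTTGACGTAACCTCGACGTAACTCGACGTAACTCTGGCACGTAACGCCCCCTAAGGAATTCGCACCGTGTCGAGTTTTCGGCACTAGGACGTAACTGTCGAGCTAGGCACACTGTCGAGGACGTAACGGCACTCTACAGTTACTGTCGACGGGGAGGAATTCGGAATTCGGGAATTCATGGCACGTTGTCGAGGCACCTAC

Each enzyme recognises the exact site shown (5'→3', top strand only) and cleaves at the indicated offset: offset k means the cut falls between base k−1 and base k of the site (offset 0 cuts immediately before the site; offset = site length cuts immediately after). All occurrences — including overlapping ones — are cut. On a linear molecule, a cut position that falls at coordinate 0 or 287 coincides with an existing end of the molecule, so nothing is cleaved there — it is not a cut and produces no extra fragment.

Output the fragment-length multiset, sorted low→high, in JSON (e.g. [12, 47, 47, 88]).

Scan for sites:
  AzqI (GACGTAAC, off=8): starts [8, 70, 78, 89, 100, 110, 173, 205] → cuts [16, 78, 86, 97, 108, 118, 181, 213]
  FykI (GGAATTC, off=3): starts [28, 54, 62, 140, 241, 248, 256] → cuts [31, 57, 65, 143, 244, 251, 259]
  XjeIII (GGCAC, off=2): starts [2, 40, 121, 165, 191, 213, 265, 278] → cuts [4, 42, 123, 167, 193, 215, 267, 280]
  BxoIX (TGTCGA, off=4): starts [153, 181, 198, 229, 272] → cuts [157, 185, 202, 233, 276]

Pooled cuts: [4, 16, 31, 42, 57, 65, 78, 86, 97, 108, 118, 123, 143, 157, 167, 181, 185, 193, 202, 213, 215, 233, 244, 251, 259, 267, 276, 280]

Fragments:
  [0,4): 4 bp
  [4,16): 12 bp
  [16,31): 15 bp
  [31,42): 11 bp
  [42,57): 15 bp
  [57,65): 8 bp
  [65,78): 13 bp
  [78,86): 8 bp
  [86,97): 11 bp
  [97,108): 11 bp
  [108,118): 10 bp
  [118,123): 5 bp
  [123,143): 20 bp
  [143,157): 14 bp
  [157,167): 10 bp
  [167,181): 14 bp
  [181,185): 4 bp
  [185,193): 8 bp
  [193,202): 9 bp
  [202,213): 11 bp
  [213,215): 2 bp
  [215,233): 18 bp
  [233,244): 11 bp
  [244,251): 7 bp
  [251,259): 8 bp
  [259,267): 8 bp
  [267,276): 9 bp
  [276,280): 4 bp
  [280,287): 7 bp

[2,4,4,4,5,7,7,8,8,8,8,8,9,9,10,10,11,11,11,11,11,12,13,14,14,15,15,18,20]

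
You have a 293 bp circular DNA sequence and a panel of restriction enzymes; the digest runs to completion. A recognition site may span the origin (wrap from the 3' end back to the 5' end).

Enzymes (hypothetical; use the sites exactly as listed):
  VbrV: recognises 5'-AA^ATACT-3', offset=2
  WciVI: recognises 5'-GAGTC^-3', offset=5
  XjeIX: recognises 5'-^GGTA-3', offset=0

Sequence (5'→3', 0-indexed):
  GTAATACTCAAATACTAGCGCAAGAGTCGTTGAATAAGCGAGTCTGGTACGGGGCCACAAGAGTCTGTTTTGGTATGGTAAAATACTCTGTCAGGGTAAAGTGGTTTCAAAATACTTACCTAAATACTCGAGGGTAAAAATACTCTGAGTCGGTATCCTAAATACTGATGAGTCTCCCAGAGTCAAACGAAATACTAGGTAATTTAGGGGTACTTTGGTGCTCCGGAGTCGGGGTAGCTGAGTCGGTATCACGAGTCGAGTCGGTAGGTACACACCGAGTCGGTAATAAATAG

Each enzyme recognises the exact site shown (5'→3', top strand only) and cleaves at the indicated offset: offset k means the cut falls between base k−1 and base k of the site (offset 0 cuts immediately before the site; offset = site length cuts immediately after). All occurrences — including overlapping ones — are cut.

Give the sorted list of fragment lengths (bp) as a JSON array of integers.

Scan for sites:
  VbrV AAATACT/2: at [9, 80, 109, 121, 137, 159, 189] ⇒ [11, 82, 111, 123, 139, 161, 191]
  WciVI GAGTC/5: at [23, 39, 60, 146, 169, 179, 225, 239, 252, 257, 276] ⇒ [28, 44, 65, 151, 174, 184, 230, 244, 257, 262, 281]
  XjeIX GGTA/0: at [45, 71, 76, 94, 132, 151, 197, 208, 232, 244, 262, 266, 281, 292] ⇒ [45, 71, 76, 94, 132, 151, 197, 208, 232, 244, 262, 266, 281, 292]

Pooled cuts: [11, 28, 44, 45, 65, 71, 76, 82, 94, 111, 123, 132, 139, 151, 161, 174, 184, 191, 197, 208, 230, 232, 244, 257, 262, 266, 281, 292]

Fragments:
  11→28: 17 bp
  28→44: 16 bp
  44→45: 1 bp
  45→65: 20 bp
  65→71: 6 bp
  71→76: 5 bp
  76→82: 6 bp
  82→94: 12 bp
  94→111: 17 bp
  111→123: 12 bp
  123→132: 9 bp
  132→139: 7 bp
  139→151: 12 bp
  151→161: 10 bp
  161→174: 13 bp
  174→184: 10 bp
  184→191: 7 bp
  191→197: 6 bp
  197→208: 11 bp
  208→230: 22 bp
  230→232: 2 bp
  232→244: 12 bp
  244→257: 13 bp
  257→262: 5 bp
  262→266: 4 bp
  266→281: 15 bp
  281→292: 11 bp
  292→11 (wrap): 293-292+11 = 12 bp

[1,2,4,5,5,6,6,6,7,7,9,10,10,11,11,12,12,12,12,12,13,13,15,16,17,17,20,22]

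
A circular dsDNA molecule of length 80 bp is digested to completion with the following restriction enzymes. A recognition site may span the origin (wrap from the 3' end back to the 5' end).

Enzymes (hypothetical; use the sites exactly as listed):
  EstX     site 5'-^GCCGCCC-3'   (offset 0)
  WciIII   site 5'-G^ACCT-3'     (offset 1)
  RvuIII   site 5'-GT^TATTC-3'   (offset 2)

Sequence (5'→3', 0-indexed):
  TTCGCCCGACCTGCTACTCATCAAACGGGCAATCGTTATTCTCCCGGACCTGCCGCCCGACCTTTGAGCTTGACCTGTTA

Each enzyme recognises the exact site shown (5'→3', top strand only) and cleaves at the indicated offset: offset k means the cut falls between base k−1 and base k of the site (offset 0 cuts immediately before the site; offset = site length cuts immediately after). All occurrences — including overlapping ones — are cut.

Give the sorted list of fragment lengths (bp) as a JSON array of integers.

[4,6,8,10,11,13,28]

Site scan:
  EstX GCCGCCC/0: at [51] ⇒ [51]
  WciIII GACCT/1: at [7, 46, 58, 71] ⇒ [8, 47, 59, 72]
  RvuIII GTTATTC/2: at [34, 76] ⇒ [36, 78]

Pooled cuts: [8, 36, 47, 51, 59, 72, 78]

Fragments:
  8→36: 28 bp
  36→47: 11 bp
  47→51: 4 bp
  51→59: 8 bp
  59→72: 13 bp
  72→78: 6 bp
  78→8 (wrap): 80-78+8 = 10 bp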